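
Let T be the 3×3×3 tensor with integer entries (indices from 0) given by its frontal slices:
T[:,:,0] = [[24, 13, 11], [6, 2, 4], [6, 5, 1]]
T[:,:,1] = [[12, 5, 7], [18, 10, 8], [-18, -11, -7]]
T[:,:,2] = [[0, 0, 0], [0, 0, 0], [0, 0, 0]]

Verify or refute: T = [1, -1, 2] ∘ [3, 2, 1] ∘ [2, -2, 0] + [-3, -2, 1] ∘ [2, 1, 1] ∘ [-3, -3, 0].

Yes

Reconstruct entrywise from the claimed factors. For example, T[0,2,2] = 0 and Σₗ aₗ[0]bₗ[2]cₗ[2] = (1)·(1)·(0) + (-3)·(1)·(0) = 0; checking all 27 entries, every one matches. The claim holds.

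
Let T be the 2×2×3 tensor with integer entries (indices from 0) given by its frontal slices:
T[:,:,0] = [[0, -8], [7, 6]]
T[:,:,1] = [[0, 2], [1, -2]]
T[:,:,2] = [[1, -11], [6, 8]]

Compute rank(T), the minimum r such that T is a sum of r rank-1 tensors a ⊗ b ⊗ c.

Lower bound: in the mode-3 unfolding of T (rows indexed by k, columns by (i,j)) the 3×3 minor on rows k ∈ {0, 1, 2}, columns (i,j) ∈ {(0,0), (0,1), (1,0)} is det [[0, -8, 7], [0, 2, 1], [1, -11, 6]] = -22 ≠ 0, so that unfolding has rank ≥ 3 and hence rank(T) ≥ 3 (CP rank is at least every unfolding rank, though it can be larger).
Upper bound: T is a sum of 3 rank-1 terms, T = [1, -2] ⊗ [2, 1] ⊗ [-2, 0, -2] + [1, 0] ⊗ [1, -1] ⊗ [2, 2, 1] + [2, -1] ⊗ [1, -2] ⊗ [1, -1, 2] (written with every a and b primitive with positive leading entry and the scale carried by c; CP decompositions are not unique, and this one is verified by expanding entrywise), so rank(T) ≤ 3.
These bounds meet, so rank(T) = 3.

3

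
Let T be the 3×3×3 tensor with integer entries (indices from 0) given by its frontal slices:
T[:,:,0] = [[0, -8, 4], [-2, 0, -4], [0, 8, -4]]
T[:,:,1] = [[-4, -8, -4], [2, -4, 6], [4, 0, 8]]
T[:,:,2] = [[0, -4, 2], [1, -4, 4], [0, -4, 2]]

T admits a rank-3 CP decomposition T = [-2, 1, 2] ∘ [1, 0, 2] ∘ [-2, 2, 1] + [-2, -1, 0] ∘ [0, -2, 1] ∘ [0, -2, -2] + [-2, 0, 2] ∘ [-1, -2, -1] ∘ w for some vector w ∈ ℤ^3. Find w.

Subtract the known terms from T to get the rank-1 residual R = [-2, 0, 2] ∘ [-1, -2, -1] ∘ w, so R[i,j,k] = a[i]·b[j]·w[k]. Pick indices with nonzero a[0]·b[0] = (-2)·(-1) = 2. Only the fibre through (0,0,·) is needed: R[0,0,:] = T[0,0,:] − Σₗ aₗ[0]bₗ[0]cₗ = [0, -4, 0] − (-2)·(1)·[-2, 2, 1] − (-2)·(0)·[0, -2, -2] = [-4, 0, 2]. Then w[k] = R[0,0,k] / 2 for each k, giving w = [-4, 0, 2] / 2 = [-2, 0, 1].

w = [-2, 0, 1]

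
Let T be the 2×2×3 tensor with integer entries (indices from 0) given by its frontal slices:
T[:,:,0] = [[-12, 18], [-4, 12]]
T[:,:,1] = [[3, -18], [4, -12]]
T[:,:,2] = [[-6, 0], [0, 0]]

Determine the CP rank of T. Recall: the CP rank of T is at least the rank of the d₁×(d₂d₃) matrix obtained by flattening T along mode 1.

2

Lower bound: the mode-3 unfolding of T (rows indexed by k, columns by (i,j) = (0,0), (0,1), (1,0), (1,1)) is [[-12, 18, -4, 12], [3, -18, 4, -12], [-6, 0, 0, 0]].
There the 2×2 minor on rows k ∈ {0, 1}, columns (i,j) ∈ {(0,0), (0,1)} is det [[-12, 18], [3, -18]] = 162 ≠ 0, so this unfolding has rank ≥ 2; CP rank is at least every unfolding rank, so rank(T) ≥ 2. (This is only a lower bound: in general the CP rank may exceed every unfolding rank, so we still need to exhibit 2 rank-1 terms summing to T.)
Upper bound — finding two terms. Write S_k = T[:,:,k] for the frontal slices: S₀ = [[-12, 18], [-4, 12]], S₁ = [[3, -18], [4, -12]], S₂ = [[-6, 0], [0, 0]].
If T = a₁ ⊗ b₁ ⊗ c₁ + a₂ ⊗ b₂ ⊗ c₂ then each S_k = c₁[k]·a₁b₁ᵀ + c₂[k]·a₂b₂ᵀ. S₀ and S₁ are linearly independent, so a₁b₁ᵀ and a₂b₂ᵀ must span the same plane of matrices: they are the rank-1 matrices of the form x·S₀ + y·S₁.
det(x·S₀ + y·S₁) is −72·x² + 36·xy + 36·y² = (-36)·(x − y)(2·x + y), vanishing at (x:y) = (1:1) and (1:-2).
M₁ = S₀ + S₁ = [[-9, 0], [0, 0]] = (-9)·[1, 0][1, 0]ᵀ and M₂ = S₀ − 2·S₁ = [[-18, 54], [-12, 36]] = (-6)·[3, 2][1, -3]ᵀ, so take a₁ = [1, 0], b₁ = [1, 0], a₂ = [3, 2], b₂ = [1, -3].
Each slice is an integer combination of E₁ = a₁b₁ᵀ and E₂ = a₂b₂ᵀ: S₀ = −6·E₁ − 2·E₂, S₁ = −3·E₁ + 2·E₂, S₂ = −6·E₁; reading off coefficients, c₁ = [-6, -3, -6] and c₂ = [-2, 2, 0].
Hence T = [1, 0] ⊗ [1, 0] ⊗ [-6, -3, -6] + [3, 2] ⊗ [1, -3] ⊗ [-2, 2, 0], so rank(T) ≤ 2.
These bounds meet, so rank(T) = 2.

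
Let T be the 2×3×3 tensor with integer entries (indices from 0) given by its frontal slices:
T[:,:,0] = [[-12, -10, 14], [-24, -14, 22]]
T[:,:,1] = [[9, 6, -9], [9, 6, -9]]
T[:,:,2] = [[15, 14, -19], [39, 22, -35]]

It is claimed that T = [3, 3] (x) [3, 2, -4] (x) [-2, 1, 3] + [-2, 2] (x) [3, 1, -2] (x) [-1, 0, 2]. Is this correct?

No

Reconstruct entry (0,2,0) from the claimed factors: Σₗ aₗ[0]bₗ[2]cₗ[0] = (3)·(-4)·(-2) + (-2)·(-2)·(-1) = 20, but T[0,2,0] = 14. The claim is false.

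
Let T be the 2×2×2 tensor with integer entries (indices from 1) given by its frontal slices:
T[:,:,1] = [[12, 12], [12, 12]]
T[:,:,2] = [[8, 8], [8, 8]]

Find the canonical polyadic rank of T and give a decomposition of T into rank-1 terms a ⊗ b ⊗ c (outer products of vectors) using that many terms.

rank(T) = 1

Lower bound: T ≠ 0 (e.g. T[1,1,1] = 12), so rank(T) ≥ 1.
Upper bound: if T = a ⊗ b ⊗ c then every fibre of T is a multiple of the corresponding factor, so read the factors off the fibres through the nonzero entry T[1,1,1] = 12.
The mode-1 fibre T[:,1,1] = [12, 12] gives a = (1, 1) (primitive direction); the mode-2 fibre T[1,:,1] = [12, 12] gives b = (1, 1); then c[k] = T[1,1,k] / (a[1]·b[1]) = [12, 8] / 1 = (12, 8).
Expanding (1, 1) ⊗ (1, 1) ⊗ (12, 8) reproduces all 8 entries of T, so T = (1, 1) ⊗ (1, 1) ⊗ (12, 8) and rank(T) ≤ 1.
These bounds meet, so rank(T) = 1.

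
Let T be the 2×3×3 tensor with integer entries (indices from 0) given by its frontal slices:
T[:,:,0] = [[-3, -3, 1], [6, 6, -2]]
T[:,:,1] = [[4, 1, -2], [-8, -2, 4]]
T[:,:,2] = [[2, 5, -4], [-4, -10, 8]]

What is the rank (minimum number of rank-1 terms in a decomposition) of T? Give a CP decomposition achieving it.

Lower bound: in the mode-2 unfolding of T (rows indexed by j, columns by (i,k)) the 3×3 minor on rows j ∈ {0, 1, 2}, columns (i,k) ∈ {(0,0), (0,1), (0,2)} is det [[-3, 4, 2], [-3, 1, 5], [1, -2, -4]] = -36 ≠ 0, so that unfolding has rank ≥ 3 and hence rank(T) ≥ 3 (CP rank is at least every unfolding rank, though it can be larger).
Upper bound: T is a sum of 3 rank-1 terms, T = [1, -2] (x) [1, -1, 1] (x) [-1, 1, -1] + [1, -2] (x) [1, 0, -1] (x) [2, 1, -1] + [1, -2] (x) [1, 1, -1] (x) [-4, 2, 4] (one valid choice — decompositions are not unique — normalised so each a, b is primitive with positive first nonzero entry; check it by expanding all entries), so rank(T) ≤ 3.
These bounds meet, so rank(T) = 3.

rank(T) = 3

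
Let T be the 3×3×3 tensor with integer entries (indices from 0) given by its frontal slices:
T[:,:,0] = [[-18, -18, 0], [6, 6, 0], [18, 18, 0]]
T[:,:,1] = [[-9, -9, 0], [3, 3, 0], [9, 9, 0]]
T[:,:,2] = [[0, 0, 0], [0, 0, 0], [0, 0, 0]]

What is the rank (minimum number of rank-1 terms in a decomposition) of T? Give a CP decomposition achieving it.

Lower bound: T ≠ 0 (e.g. T[0,0,0] = -18), so rank(T) ≥ 1.
Upper bound: if T = a ⊗ b ⊗ c then every fibre of T is a multiple of the corresponding factor, so read the factors off the fibres through the nonzero entry T[0,0,0] = -18.
The mode-1 fibre T[:,0,0] = [-18, 6, 18] gives a = [3, -1, -3] (primitive direction); the mode-2 fibre T[0,:,0] = [-18, -18, 0] gives b = [1, 1, 0]; then c[k] = T[0,0,k] / (a[0]·b[0]) = [-18, -9, 0] / 3 = [-6, -3, 0].
Expanding [3, -1, -3] ⊗ [1, 1, 0] ⊗ [-6, -3, 0] reproduces all 27 entries of T, so T = [3, -1, -3] ⊗ [1, 1, 0] ⊗ [-6, -3, 0] and rank(T) ≤ 1.
These bounds meet, so rank(T) = 1.

rank(T) = 1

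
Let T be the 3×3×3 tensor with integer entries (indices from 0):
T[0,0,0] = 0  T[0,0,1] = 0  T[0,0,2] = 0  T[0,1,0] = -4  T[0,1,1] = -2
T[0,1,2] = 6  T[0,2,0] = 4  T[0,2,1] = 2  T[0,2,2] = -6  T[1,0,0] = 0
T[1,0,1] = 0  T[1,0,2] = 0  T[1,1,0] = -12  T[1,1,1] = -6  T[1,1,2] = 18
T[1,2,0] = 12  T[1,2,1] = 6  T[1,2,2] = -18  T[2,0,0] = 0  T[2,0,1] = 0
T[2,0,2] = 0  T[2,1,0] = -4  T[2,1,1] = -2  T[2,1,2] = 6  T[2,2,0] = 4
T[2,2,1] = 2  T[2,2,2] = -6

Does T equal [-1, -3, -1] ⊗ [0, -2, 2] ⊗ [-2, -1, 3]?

Reconstruct entrywise from the claimed factors. For example, T[2,2,2] = -6 and Σₗ aₗ[2]bₗ[2]cₗ[2] = (-1)·(2)·(3) = -6; checking all 27 entries, every one matches. The claim holds.

Yes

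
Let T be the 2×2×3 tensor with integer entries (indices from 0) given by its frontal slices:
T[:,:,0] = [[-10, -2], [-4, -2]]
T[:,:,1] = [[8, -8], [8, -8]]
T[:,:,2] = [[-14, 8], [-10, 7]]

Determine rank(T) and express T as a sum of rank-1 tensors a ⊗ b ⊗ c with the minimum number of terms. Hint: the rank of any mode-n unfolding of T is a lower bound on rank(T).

rank(T) = 3

Lower bound: the mode-3 unfolding of T (rows indexed by k, columns by (i,j) = (0,0), (0,1), (1,0), (1,1)) is [[-10, -2, -4, -2], [8, -8, 8, -8], [-14, 8, -10, 7]].
There the 3×3 minor on rows k ∈ {0, 1, 2}, columns (i,j) ∈ {(0,0), (0,1), (1,0)} is det [[-10, -2, -4], [8, -8, 8], [-14, 8, -10]] = 96 ≠ 0, so this unfolding has rank ≥ 3; CP rank is at least every unfolding rank, so rank(T) ≥ 3. (Unfolding ranks only ever bound the CP rank from below — rank(T) can be strictly larger than all of them — so the matching upper bound has to come from an explicit 3-term decomposition.)
Upper bound: T is a sum of 3 rank-1 terms, T = (1, 0) ⊗ (1, -1) ⊗ (-2, 0, -2) + (1, 1) ⊗ (1, -1) ⊗ (0, 8, -8) + (2, 1) ⊗ (2, 1) ⊗ (-2, 0, -1) (written with every a and b primitive with positive leading entry and the scale carried by c; CP decompositions are not unique, and this one is verified by expanding entrywise), so rank(T) ≤ 3.
These bounds meet, so rank(T) = 3.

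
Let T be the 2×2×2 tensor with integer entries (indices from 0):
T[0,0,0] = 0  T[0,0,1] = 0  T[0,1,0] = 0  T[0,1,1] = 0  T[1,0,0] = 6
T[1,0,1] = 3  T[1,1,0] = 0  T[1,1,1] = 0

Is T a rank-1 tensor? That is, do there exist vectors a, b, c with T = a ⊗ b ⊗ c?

Yes

If T = a ⊗ b ⊗ c then every fibre of T is a multiple of the corresponding factor, so read the factors off the fibres through the nonzero entry T[1,0,0] = 6.
The mode-1 fibre T[:,0,0] = [0, 6] gives a = [0, 1] (primitive direction); the mode-2 fibre T[1,:,0] = [6, 0] gives b = [1, 0]; then c[k] = T[1,0,k] / (a[1]·b[0]) = [6, 3] / 1 = [6, 3].
Expanding [0, 1] ⊗ [1, 0] ⊗ [6, 3] reproduces all 8 entries of T, so T = [0, 1] ⊗ [1, 0] ⊗ [6, 3] and rank(T) ≤ 1.
Equivalently every frontal slice T[:,:,k] is c[k] times the rank-1 matrix [0, 1] ⊗ [1, 0]. So T has rank 1 (it is nonzero).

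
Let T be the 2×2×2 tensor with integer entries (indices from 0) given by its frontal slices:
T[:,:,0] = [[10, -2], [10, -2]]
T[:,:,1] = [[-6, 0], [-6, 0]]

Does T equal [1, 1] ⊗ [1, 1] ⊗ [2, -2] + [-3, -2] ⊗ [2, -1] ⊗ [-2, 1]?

Reconstruct entry (0,0,0) from the claimed factors: Σₗ aₗ[0]bₗ[0]cₗ[0] = (1)·(1)·(2) + (-3)·(2)·(-2) = 14, but T[0,0,0] = 10. The claim is false.

No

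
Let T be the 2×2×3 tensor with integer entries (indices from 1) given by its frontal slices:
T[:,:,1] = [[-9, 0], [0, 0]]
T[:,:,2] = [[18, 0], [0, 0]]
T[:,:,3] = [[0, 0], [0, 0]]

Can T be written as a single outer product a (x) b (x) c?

The mode-1 fibre T[:,1,1] = [-9, 0] gives a = [1, 0] (primitive direction); the mode-2 fibre T[1,:,1] = [-9, 0] gives b = [1, 0]; then c[k] = T[1,1,k] / (a[1]·b[1]) = [-9, 18, 0] / 1 = [-9, 18, 0].
Expanding [1, 0] (x) [1, 0] (x) [-9, 18, 0] reproduces all 12 entries of T, so T = [1, 0] (x) [1, 0] (x) [-9, 18, 0] and rank(T) ≤ 1.
Equivalently every frontal slice T[:,:,k] is c[k] times the rank-1 matrix [1, 0] (x) [1, 0]. So T has rank 1 (it is nonzero).

Yes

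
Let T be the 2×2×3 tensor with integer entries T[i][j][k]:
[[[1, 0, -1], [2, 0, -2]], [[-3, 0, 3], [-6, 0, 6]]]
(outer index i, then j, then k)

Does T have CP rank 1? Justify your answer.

If T = a ⊗ b ⊗ c then every fibre of T is a multiple of the corresponding factor, so read the factors off the fibres through the nonzero entry T[0,0,0] = 1.
The mode-1 fibre T[:,0,0] = [1, -3] gives a = (1, -3) (primitive direction); the mode-2 fibre T[0,:,0] = [1, 2] gives b = (1, 2); then c[k] = T[0,0,k] / (a[0]·b[0]) = [1, 0, -1] / 1 = (1, 0, -1).
Expanding (1, -3) ⊗ (1, 2) ⊗ (1, 0, -1) reproduces all 12 entries of T, so T = (1, -3) ⊗ (1, 2) ⊗ (1, 0, -1) and rank(T) ≤ 1.
Equivalently every frontal slice T[:,:,k] is c[k] times the rank-1 matrix (1, -3) ⊗ (1, 2). So T has rank 1 (it is nonzero).

Yes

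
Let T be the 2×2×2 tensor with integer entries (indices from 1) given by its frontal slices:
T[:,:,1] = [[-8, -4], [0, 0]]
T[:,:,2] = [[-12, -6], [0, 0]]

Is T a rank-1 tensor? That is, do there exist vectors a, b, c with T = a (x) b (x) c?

If T = a (x) b (x) c then every fibre of T is a multiple of the corresponding factor, so read the factors off the fibres through the nonzero entry T[1,1,1] = -8.
The mode-1 fibre T[:,1,1] = [-8, 0] gives a = (1, 0) (primitive direction); the mode-2 fibre T[1,:,1] = [-8, -4] gives b = (2, 1); then c[k] = T[1,1,k] / (a[1]·b[1]) = [-8, -12] / 2 = (-4, -6).
Expanding (1, 0) (x) (2, 1) (x) (-4, -6) reproduces all 8 entries of T, so T = (1, 0) (x) (2, 1) (x) (-4, -6) and rank(T) ≤ 1.
Equivalently every frontal slice T[:,:,k] is c[k] times the rank-1 matrix (1, 0) (x) (2, 1). So T has rank 1 (it is nonzero).

Yes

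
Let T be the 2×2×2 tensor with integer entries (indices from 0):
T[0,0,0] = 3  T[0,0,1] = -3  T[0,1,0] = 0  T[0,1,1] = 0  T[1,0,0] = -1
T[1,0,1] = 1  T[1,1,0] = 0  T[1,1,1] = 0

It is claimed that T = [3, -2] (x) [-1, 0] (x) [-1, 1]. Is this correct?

No

Reconstruct entry (1,0,0) from the claimed factors: Σₗ aₗ[1]bₗ[0]cₗ[0] = (-2)·(-1)·(-1) = -2, but T[1,0,0] = -1. The claim is false.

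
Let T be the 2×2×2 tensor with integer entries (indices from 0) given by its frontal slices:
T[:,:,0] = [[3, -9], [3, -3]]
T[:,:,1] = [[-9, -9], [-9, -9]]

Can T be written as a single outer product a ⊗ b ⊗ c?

No

The mode-1 unfolding of T (rows indexed by i, columns by (j,k) = (0,0), (0,1), (1,0), (1,1)) is [[3, -9, -9, -9], [3, -9, -3, -9]].
There the 2×2 minor on rows i ∈ {0, 1}, columns (j,k) ∈ {(0,0), (1,0)} is det [[3, -9], [3, -3]] = 18 ≠ 0, so this unfolding has rank ≥ 2; CP rank is at least every unfolding rank, so rank(T) ≥ 2.
In particular rank(T) ≥ 2 > 1, so T is not rank-1.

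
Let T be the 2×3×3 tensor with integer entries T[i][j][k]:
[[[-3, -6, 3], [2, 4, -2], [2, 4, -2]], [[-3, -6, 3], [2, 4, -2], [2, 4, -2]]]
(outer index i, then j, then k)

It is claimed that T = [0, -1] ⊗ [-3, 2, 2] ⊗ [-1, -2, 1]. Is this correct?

Reconstruct entry (0,0,0) from the claimed factors: Σₗ aₗ[0]bₗ[0]cₗ[0] = (0)·(-3)·(-1) = 0, but T[0,0,0] = -3. The claim is false.

No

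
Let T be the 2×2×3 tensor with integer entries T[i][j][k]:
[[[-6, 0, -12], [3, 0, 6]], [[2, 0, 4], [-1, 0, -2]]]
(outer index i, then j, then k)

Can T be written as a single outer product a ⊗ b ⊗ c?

If T = a ⊗ b ⊗ c then every fibre of T is a multiple of the corresponding factor, so read the factors off the fibres through the nonzero entry T[0,0,0] = -6.
The mode-1 fibre T[:,0,0] = [-6, 2] gives a = (3, -1) (primitive direction); the mode-2 fibre T[0,:,0] = [-6, 3] gives b = (2, -1); then c[k] = T[0,0,k] / (a[0]·b[0]) = [-6, 0, -12] / 6 = (-1, 0, -2).
Expanding (3, -1) ⊗ (2, -1) ⊗ (-1, 0, -2) reproduces all 12 entries of T, so T = (3, -1) ⊗ (2, -1) ⊗ (-1, 0, -2) and rank(T) ≤ 1.
Equivalently every frontal slice T[:,:,k] is c[k] times the rank-1 matrix (3, -1) ⊗ (2, -1). So T has rank 1 (it is nonzero).

Yes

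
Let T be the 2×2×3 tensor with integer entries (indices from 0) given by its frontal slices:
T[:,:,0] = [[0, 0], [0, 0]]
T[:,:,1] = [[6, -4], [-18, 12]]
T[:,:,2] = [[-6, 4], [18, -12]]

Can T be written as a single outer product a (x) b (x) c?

Yes

The mode-1 fibre T[:,0,1] = [6, -18] gives a = [1, -3] (primitive direction); the mode-2 fibre T[0,:,1] = [6, -4] gives b = [3, -2]; then c[k] = T[0,0,k] / (a[0]·b[0]) = [0, 6, -6] / 3 = [0, 2, -2].
Expanding [1, -3] (x) [3, -2] (x) [0, 2, -2] reproduces all 12 entries of T, so T = [1, -3] (x) [3, -2] (x) [0, 2, -2] and rank(T) ≤ 1.
Equivalently every frontal slice T[:,:,k] is c[k] times the rank-1 matrix [1, -3] (x) [3, -2]. So T has rank 1 (it is nonzero).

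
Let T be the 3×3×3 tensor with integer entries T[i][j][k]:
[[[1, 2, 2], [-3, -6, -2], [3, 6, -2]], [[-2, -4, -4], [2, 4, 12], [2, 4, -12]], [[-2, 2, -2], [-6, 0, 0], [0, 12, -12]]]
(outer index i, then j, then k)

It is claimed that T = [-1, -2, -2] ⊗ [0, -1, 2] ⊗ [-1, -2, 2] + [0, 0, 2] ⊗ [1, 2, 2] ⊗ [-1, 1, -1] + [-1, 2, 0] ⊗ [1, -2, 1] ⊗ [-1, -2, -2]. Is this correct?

Reconstruct entrywise from the claimed factors. For example, T[0,0,1] = 2 and Σₗ aₗ[0]bₗ[0]cₗ[1] = (-1)·(0)·(-2) + (0)·(1)·(1) + (-1)·(1)·(-2) = 2; checking all 27 entries, every one matches. The claim holds.

Yes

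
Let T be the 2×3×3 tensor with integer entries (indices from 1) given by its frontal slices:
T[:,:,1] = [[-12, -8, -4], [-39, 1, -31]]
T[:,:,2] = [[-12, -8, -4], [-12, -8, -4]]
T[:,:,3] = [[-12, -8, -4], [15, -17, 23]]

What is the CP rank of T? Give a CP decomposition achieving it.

rank(T) = 2

Lower bound: the mode-3 unfolding of T (rows indexed by k, columns by (i,j) = (1,1), (1,2), (1,3), (2,1), (2,2), (2,3)) is [[-12, -8, -4, -39, 1, -31], [-12, -8, -4, -12, -8, -4], [-12, -8, -4, 15, -17, 23]].
There the 2×2 minor on rows k ∈ {1, 2}, columns (i,j) ∈ {(1,1), (2,1)} is det [[-12, -39], [-12, -12]] = -324 ≠ 0, so this unfolding has rank ≥ 2; CP rank is at least every unfolding rank, so rank(T) ≥ 2. (This is only a lower bound: in general the CP rank may exceed every unfolding rank, so we still need to exhibit 2 rank-1 terms summing to T.)
Upper bound — finding two terms. Write S_k = T[:,:,k] for the frontal slices: S₁ = [[-12, -8, -4], [-39, 1, -31]], S₂ = [[-12, -8, -4], [-12, -8, -4]], S₃ = [[-12, -8, -4], [15, -17, 23]].
If T = a₁ ⊗ b₁ ⊗ c₁ + a₂ ⊗ b₂ ⊗ c₂ then each S_k = c₁[k]·a₁b₁ᵀ + c₂[k]·a₂b₂ᵀ. S₁ and S₂ are linearly independent, so a₁b₁ᵀ and a₂b₂ᵀ must span the same plane of matrices: they are the rank-1 matrices of the form x·S₁ + y·S₂.
The 2×2 minor of x·S₁ + y·S₂ on rows {1,2}, columns {1,2} is −324·x² − 324·xy = (-324)·(x + y)(x), vanishing at (x:y) = (1:-1) and (0:1).
M₁ = S₁ − S₂ = [[0, 0, 0], [-27, 9, -27]] = (-9)·[0, 1][3, -1, 3]ᵀ and M₂ = S₂ = [[-12, -8, -4], [-12, -8, -4]] = (-4)·[1, 1][3, 2, 1]ᵀ, so take a₁ = [0, 1], b₁ = [3, -1, 3], a₂ = [1, 1], b₂ = [3, 2, 1].
Each slice is an integer combination of E₁ = a₁b₁ᵀ and E₂ = a₂b₂ᵀ: S₁ = −9·E₁ − 4·E₂, S₂ = −4·E₂, S₃ = 9·E₁ − 4·E₂; reading off coefficients, c₁ = [-9, 0, 9] and c₂ = [-4, -4, -4].
Hence T = [0, 1] ⊗ [3, -1, 3] ⊗ [-9, 0, 9] + [1, 1] ⊗ [3, 2, 1] ⊗ [-4, -4, -4], so rank(T) ≤ 2.
These bounds meet, so rank(T) = 2.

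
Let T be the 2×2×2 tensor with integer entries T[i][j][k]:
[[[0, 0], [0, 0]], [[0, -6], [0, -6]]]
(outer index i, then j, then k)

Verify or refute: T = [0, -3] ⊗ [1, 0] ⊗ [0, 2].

Reconstruct entry (1,1,1) from the claimed factors: Σₗ aₗ[1]bₗ[1]cₗ[1] = (-3)·(0)·(2) = 0, but T[1,1,1] = -6. The claim is false.

No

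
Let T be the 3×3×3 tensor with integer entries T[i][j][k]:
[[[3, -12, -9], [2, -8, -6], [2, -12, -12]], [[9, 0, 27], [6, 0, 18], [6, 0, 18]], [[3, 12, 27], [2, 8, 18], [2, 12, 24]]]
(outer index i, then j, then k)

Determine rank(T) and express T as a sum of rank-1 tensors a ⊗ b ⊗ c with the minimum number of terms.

rank(T) = 2

Lower bound: the mode-1 unfolding of T (rows indexed by i, columns by (j,k) = (0,0), (0,1), (0,2), (1,0), (1,1), (1,2), (2,0), (2,1), (2,2)) is [[3, -12, -9, 2, -8, -6, 2, -12, -12], [9, 0, 27, 6, 0, 18, 6, 0, 18], [3, 12, 27, 2, 8, 18, 2, 12, 24]].
There the 2×2 minor on rows i ∈ {0, 1}, columns (j,k) ∈ {(0,0), (0,1)} is det [[3, -12], [9, 0]] = 108 ≠ 0, so this unfolding has rank ≥ 2; CP rank is at least every unfolding rank, so rank(T) ≥ 2. (Flattening ranks never certify an upper bound on CP rank; for that we must actually write T with 2 rank-1 terms.)
Upper bound — finding two terms. Write S_k = T[:,:,k] for the frontal slices: S₀ = [[3, 2, 2], [9, 6, 6], [3, 2, 2]], S₁ = [[-12, -8, -12], [0, 0, 0], [12, 8, 12]], S₂ = [[-9, -6, -12], [27, 18, 18], [27, 18, 24]].
If T = a₁ ⊗ b₁ ⊗ c₁ + a₂ ⊗ b₂ ⊗ c₂ then each S_k = c₁[k]·a₁b₁ᵀ + c₂[k]·a₂b₂ᵀ. S₀ and S₁ are linearly independent, so a₁b₁ᵀ and a₂b₂ᵀ must span the same plane of matrices: they are the rank-1 matrices of the form x·S₀ + y·S₁.
The 2×2 minor of x·S₀ + y·S₁ on rows {0,1}, columns {0,2} is 36·xy = 36·(y)(x), vanishing at (x:y) = (1:0) and (0:1).
M₁ = S₀ = [[3, 2, 2], [9, 6, 6], [3, 2, 2]] = [1, 3, 1][3, 2, 2]ᵀ and M₂ = S₁ = [[-12, -8, -12], [0, 0, 0], [12, 8, 12]] = (-4)·[1, 0, -1][3, 2, 3]ᵀ, so take a₁ = [1, 3, 1], b₁ = [3, 2, 2], a₂ = [1, 0, -1], b₂ = [3, 2, 3].
Each slice is an integer combination of E₁ = a₁b₁ᵀ and E₂ = a₂b₂ᵀ: S₀ = E₁, S₁ = −4·E₂, S₂ = 3·E₁ − 6·E₂; reading off coefficients, c₁ = [1, 0, 3] and c₂ = [0, -4, -6].
Hence T = [1, 3, 1] ⊗ [3, 2, 2] ⊗ [1, 0, 3] + [1, 0, -1] ⊗ [3, 2, 3] ⊗ [0, -4, -6], so rank(T) ≤ 2.
These bounds meet, so rank(T) = 2.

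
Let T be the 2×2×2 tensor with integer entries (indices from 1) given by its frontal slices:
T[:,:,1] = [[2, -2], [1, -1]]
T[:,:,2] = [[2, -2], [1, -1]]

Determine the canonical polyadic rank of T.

1

Lower bound: T ≠ 0 (e.g. T[1,1,1] = 2), so rank(T) ≥ 1.
Upper bound: if T = a ⊗ b ⊗ c then every fibre of T is a multiple of the corresponding factor, so read the factors off the fibres through the nonzero entry T[1,1,1] = 2.
The mode-1 fibre T[:,1,1] = [2, 1] gives a = (2, 1) (primitive direction); the mode-2 fibre T[1,:,1] = [2, -2] gives b = (1, -1); then c[k] = T[1,1,k] / (a[1]·b[1]) = [2, 2] / 2 = (1, 1).
Expanding (2, 1) ⊗ (1, -1) ⊗ (1, 1) reproduces all 8 entries of T, so T = (2, 1) ⊗ (1, -1) ⊗ (1, 1) and rank(T) ≤ 1.
These bounds meet, so rank(T) = 1.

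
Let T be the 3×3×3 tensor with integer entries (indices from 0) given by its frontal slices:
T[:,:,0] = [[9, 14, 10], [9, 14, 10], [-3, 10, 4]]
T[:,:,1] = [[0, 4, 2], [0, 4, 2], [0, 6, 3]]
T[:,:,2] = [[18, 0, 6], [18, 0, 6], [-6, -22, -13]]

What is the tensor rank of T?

2

Lower bound: the mode-1 unfolding of T (rows indexed by i, columns by (j,k) = (0,0), (0,1), (0,2), (1,0), (1,1), (1,2), (2,0), (2,1), (2,2)) is [[9, 0, 18, 14, 4, 0, 10, 2, 6], [9, 0, 18, 14, 4, 0, 10, 2, 6], [-3, 0, -6, 10, 6, -22, 4, 3, -13]].
There the 2×2 minor on rows i ∈ {0, 2}, columns (j,k) ∈ {(0,0), (1,0)} is det [[9, 14], [-3, 10]] = 132 ≠ 0, so this unfolding has rank ≥ 2; CP rank is at least every unfolding rank, so rank(T) ≥ 2. (Unfolding ranks only ever bound the CP rank from below — rank(T) can be strictly larger than all of them — so the matching upper bound has to come from an explicit 2-term decomposition.)
Upper bound — finding two terms. Write S_k = T[:,:,k] for the frontal slices: S₀ = [[9, 14, 10], [9, 14, 10], [-3, 10, 4]], S₁ = [[0, 4, 2], [0, 4, 2], [0, 6, 3]], S₂ = [[18, 0, 6], [18, 0, 6], [-6, -22, -13]].
If T = a₁ ⊗ b₁ ⊗ c₁ + a₂ ⊗ b₂ ⊗ c₂ then each S_k = c₁[k]·a₁b₁ᵀ + c₂[k]·a₂b₂ᵀ. S₀ and S₁ are linearly independent, so a₁b₁ᵀ and a₂b₂ᵀ must span the same plane of matrices: they are the rank-1 matrices of the form x·S₀ + y·S₁.
The 2×2 minor of x·S₀ + y·S₁ on rows {0,2}, columns {0,1} is 132·x² + 66·xy = 66·(2·x + y)(x), vanishing at (x:y) = (1:-2) and (0:1).
M₁ = S₀ − 2·S₁ = [[9, 6, 6], [9, 6, 6], [-3, -2, -2]] = [3, 3, -1][3, 2, 2]ᵀ and M₂ = S₁ = [[0, 4, 2], [0, 4, 2], [0, 6, 3]] = [2, 2, 3][0, 2, 1]ᵀ, so take a₁ = [3, 3, -1], b₁ = [3, 2, 2], a₂ = [2, 2, 3], b₂ = [0, 2, 1].
Each slice is an integer combination of E₁ = a₁b₁ᵀ and E₂ = a₂b₂ᵀ: S₀ = E₁ + 2·E₂, S₁ = E₂, S₂ = 2·E₁ − 3·E₂; reading off coefficients, c₁ = [1, 0, 2] and c₂ = [2, 1, -3].
Hence T = [3, 3, -1] ⊗ [3, 2, 2] ⊗ [1, 0, 2] + [2, 2, 3] ⊗ [0, 2, 1] ⊗ [2, 1, -3], so rank(T) ≤ 2.
These bounds meet, so rank(T) = 2.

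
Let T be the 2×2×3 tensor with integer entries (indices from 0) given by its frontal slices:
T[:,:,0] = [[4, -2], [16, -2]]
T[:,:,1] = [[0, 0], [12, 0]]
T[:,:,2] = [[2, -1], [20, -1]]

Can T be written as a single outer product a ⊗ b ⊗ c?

The mode-1 unfolding of T (rows indexed by i, columns by (j,k) = (0,0), (0,1), (0,2), (1,0), (1,1), (1,2)) is [[4, 0, 2, -2, 0, -1], [16, 12, 20, -2, 0, -1]].
There the 2×2 minor on rows i ∈ {0, 1}, columns (j,k) ∈ {(0,0), (0,1)} is det [[4, 0], [16, 12]] = 48 ≠ 0, so this unfolding has rank ≥ 2; CP rank is at least every unfolding rank, so rank(T) ≥ 2.
In particular rank(T) ≥ 2 > 1, so T is not rank-1.

No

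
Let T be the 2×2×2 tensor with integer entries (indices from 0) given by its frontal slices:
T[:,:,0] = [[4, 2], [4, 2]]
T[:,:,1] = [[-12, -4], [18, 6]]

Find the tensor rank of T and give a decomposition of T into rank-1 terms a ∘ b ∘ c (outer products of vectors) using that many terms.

rank(T) = 2

Lower bound: the mode-2 unfolding of T (rows indexed by j, columns by (i,k) = (0,0), (0,1), (1,0), (1,1)) is [[4, -12, 4, 18], [2, -4, 2, 6]].
There the 2×2 minor on rows j ∈ {0, 1}, columns (i,k) ∈ {(0,0), (0,1)} is det [[4, -12], [2, -4]] = 8 ≠ 0, so this unfolding has rank ≥ 2; CP rank is at least every unfolding rank, so rank(T) ≥ 2. (This is only a lower bound: in general the CP rank may exceed every unfolding rank, so we still need to exhibit 2 rank-1 terms summing to T.)
Upper bound — finding two terms. Write S_k = T[:,:,k] for the frontal slices: S₀ = [[4, 2], [4, 2]], S₁ = [[-12, -4], [18, 6]].
If T = a₁ ∘ b₁ ∘ c₁ + a₂ ∘ b₂ ∘ c₂ then each S_k = c₁[k]·a₁b₁ᵀ + c₂[k]·a₂b₂ᵀ. S₀ and S₁ are linearly independent, so a₁b₁ᵀ and a₂b₂ᵀ must span the same plane of matrices: they are the rank-1 matrices of the form x·S₀ + y·S₁.
det(x·S₀ + y·S₁) is −20·xy = (-20)·(y)(x), vanishing at (x:y) = (1:0) and (0:1).
M₁ = S₀ = [[4, 2], [4, 2]] = 2·[1, 1][2, 1]ᵀ and M₂ = S₁ = [[-12, -4], [18, 6]] = (-2)·[2, -3][3, 1]ᵀ, so take a₁ = [1, 1], b₁ = [2, 1], a₂ = [2, -3], b₂ = [3, 1].
Each slice is an integer combination of E₁ = a₁b₁ᵀ and E₂ = a₂b₂ᵀ: S₀ = 2·E₁, S₁ = −2·E₂; reading off coefficients, c₁ = [2, 0] and c₂ = [0, -2].
Hence T = [1, 1] ∘ [2, 1] ∘ [2, 0] + [2, -3] ∘ [3, 1] ∘ [0, -2], so rank(T) ≤ 2.
These bounds meet, so rank(T) = 2.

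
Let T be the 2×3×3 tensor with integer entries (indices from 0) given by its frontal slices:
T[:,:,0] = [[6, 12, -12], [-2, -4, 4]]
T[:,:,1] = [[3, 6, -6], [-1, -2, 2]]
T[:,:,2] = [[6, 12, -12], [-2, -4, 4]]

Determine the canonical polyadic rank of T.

Lower bound: T ≠ 0 (e.g. T[0,0,0] = 6), so rank(T) ≥ 1.
Upper bound: if T = a ⊗ b ⊗ c then every fibre of T is a multiple of the corresponding factor, so read the factors off the fibres through the nonzero entry T[0,0,0] = 6.
The mode-1 fibre T[:,0,0] = [6, -2] gives a = [3, -1] (primitive direction); the mode-2 fibre T[0,:,0] = [6, 12, -12] gives b = [1, 2, -2]; then c[k] = T[0,0,k] / (a[0]·b[0]) = [6, 3, 6] / 3 = [2, 1, 2].
Expanding [3, -1] ⊗ [1, 2, -2] ⊗ [2, 1, 2] reproduces all 18 entries of T, so T = [3, -1] ⊗ [1, 2, -2] ⊗ [2, 1, 2] and rank(T) ≤ 1.
These bounds meet, so rank(T) = 1.

1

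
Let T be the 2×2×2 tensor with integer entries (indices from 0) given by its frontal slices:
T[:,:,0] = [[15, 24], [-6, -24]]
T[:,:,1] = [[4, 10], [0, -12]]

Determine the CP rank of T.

2

Lower bound: in the mode-2 unfolding of T (rows indexed by j, columns by (i,k)) the 2×2 minor on rows j ∈ {0, 1}, columns (i,k) ∈ {(0,0), (0,1)} is det [[15, 4], [24, 10]] = 54 ≠ 0, so that unfolding has rank ≥ 2 and hence rank(T) ≥ 2 (CP rank is at least every unfolding rank, though it can be larger).
Upper bound: with S_k = T[:,:,k], the two rank-1 terms a₁b₁ᵀ, a₂b₂ᵀ are the rank-1 members of the pencil x·S₀ + y·S₁.
det(x·S₀ + y·S₁) is −216·x² − 216·xy − 48·y² = (-24)·(3·x + 2·y)(3·x + y), vanishing at (x:y) = (2:-3) and (1:-3).
M₁ = 2·S₀ − 3·S₁ = [[18, 18], [-12, -12]] = 6·(3, -2)(1, 1)ᵀ and M₂ = S₀ − 3·S₁ = [[3, -6], [-6, 12]] = 3·(1, -2)(1, -2)ᵀ, so take a₁ = (3, -2), b₁ = (1, 1), a₂ = (1, -2), b₂ = (1, -2).
Each slice is an integer combination of E₁ = a₁b₁ᵀ and E₂ = a₂b₂ᵀ: S₀ = 6·E₁ − 3·E₂, S₁ = 2·E₁ − 2·E₂; reading off coefficients, c₁ = (6, 2) and c₂ = (-3, -2).
Hence T = (3, -2) ⊗ (1, 1) ⊗ (6, 2) + (1, -2) ⊗ (1, -2) ⊗ (-3, -2), so rank(T) ≤ 2.
These bounds meet, so rank(T) = 2.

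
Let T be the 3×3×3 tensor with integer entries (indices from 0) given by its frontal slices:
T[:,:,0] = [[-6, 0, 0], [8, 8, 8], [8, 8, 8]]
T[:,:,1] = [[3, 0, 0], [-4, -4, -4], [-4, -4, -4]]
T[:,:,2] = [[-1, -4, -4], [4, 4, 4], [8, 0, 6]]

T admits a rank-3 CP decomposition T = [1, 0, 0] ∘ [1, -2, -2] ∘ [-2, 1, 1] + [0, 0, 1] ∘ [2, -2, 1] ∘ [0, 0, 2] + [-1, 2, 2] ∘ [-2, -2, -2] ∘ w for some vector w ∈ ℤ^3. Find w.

w = [-2, 1, -1]

Subtract the known terms from T to get the rank-1 residual R = [-1, 2, 2] ∘ [-2, -2, -2] ∘ w, so R[i,j,k] = a[i]·b[j]·w[k]. Pick indices with nonzero a[0]·b[0] = (-1)·(-2) = 2. Only the fibre through (0,0,·) is needed: R[0,0,:] = T[0,0,:] − Σₗ aₗ[0]bₗ[0]cₗ = [-6, 3, -1] − (1)·(1)·[-2, 1, 1] − (0)·(2)·[0, 0, 2] = [-4, 2, -2]. Then w[k] = R[0,0,k] / 2 for each k, giving w = [-4, 2, -2] / 2 = [-2, 1, -1].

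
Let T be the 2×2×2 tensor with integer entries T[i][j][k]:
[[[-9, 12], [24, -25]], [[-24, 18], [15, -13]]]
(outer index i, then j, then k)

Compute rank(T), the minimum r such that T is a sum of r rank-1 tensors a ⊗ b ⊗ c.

2

Lower bound: the mode-2 unfolding of T (rows indexed by j, columns by (i,k) = (0,0), (0,1), (1,0), (1,1)) is [[-9, 12, -24, 18], [24, -25, 15, -13]].
There the 2×2 minor on rows j ∈ {0, 1}, columns (i,k) ∈ {(0,0), (0,1)} is det [[-9, 12], [24, -25]] = -63 ≠ 0, so this unfolding has rank ≥ 2; CP rank is at least every unfolding rank, so rank(T) ≥ 2. (Unfolding ranks only ever bound the CP rank from below — rank(T) can be strictly larger than all of them — so the matching upper bound has to come from an explicit 2-term decomposition.)
Upper bound — finding two terms. Write S_k = T[:,:,k] for the frontal slices: S₀ = [[-9, 24], [-24, 15]], S₁ = [[12, -25], [18, -13]].
If T = a₁ ⊗ b₁ ⊗ c₁ + a₂ ⊗ b₂ ⊗ c₂ then each S_k = c₁[k]·a₁b₁ᵀ + c₂[k]·a₂b₂ᵀ. S₀ and S₁ are linearly independent, so a₁b₁ᵀ and a₂b₂ᵀ must span the same plane of matrices: they are the rank-1 matrices of the form x·S₀ + y·S₁.
det(x·S₀ + y·S₁) is 441·x² − 735·xy + 294·y² = 147·(3·x − 2·y)(x − y), vanishing at (x:y) = (2:3) and (1:1).
M₁ = 2·S₀ + 3·S₁ = [[18, -27], [6, -9]] = 3·(3, 1)(2, -3)ᵀ and M₂ = S₀ + S₁ = [[3, -1], [-6, 2]] = (1, -2)(3, -1)ᵀ, so take a₁ = (3, 1), b₁ = (2, -3), a₂ = (1, -2), b₂ = (3, -1).
Each slice is an integer combination of E₁ = a₁b₁ᵀ and E₂ = a₂b₂ᵀ: S₀ = −3·E₁ + 3·E₂, S₁ = 3·E₁ − 2·E₂; reading off coefficients, c₁ = (-3, 3) and c₂ = (3, -2).
Hence T = (3, 1) ⊗ (2, -3) ⊗ (-3, 3) + (1, -2) ⊗ (3, -1) ⊗ (3, -2), so rank(T) ≤ 2.
These bounds meet, so rank(T) = 2.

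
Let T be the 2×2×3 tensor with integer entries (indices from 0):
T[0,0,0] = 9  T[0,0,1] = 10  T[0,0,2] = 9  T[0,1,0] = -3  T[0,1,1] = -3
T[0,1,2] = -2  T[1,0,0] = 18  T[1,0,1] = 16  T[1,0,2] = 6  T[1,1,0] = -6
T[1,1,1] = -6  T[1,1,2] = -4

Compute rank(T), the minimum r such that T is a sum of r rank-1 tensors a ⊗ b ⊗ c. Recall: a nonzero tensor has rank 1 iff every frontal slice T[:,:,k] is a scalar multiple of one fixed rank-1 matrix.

Lower bound: the mode-3 unfolding of T (rows indexed by k, columns by (i,j) = (0,0), (0,1), (1,0), (1,1)) is [[9, -3, 18, -6], [10, -3, 16, -6], [9, -2, 6, -4]].
There the 2×2 minor on rows k ∈ {0, 1}, columns (i,j) ∈ {(0,0), (0,1)} is det [[9, -3], [10, -3]] = 3 ≠ 0, so this unfolding has rank ≥ 2; CP rank is at least every unfolding rank, so rank(T) ≥ 2. (Flattening ranks never certify an upper bound on CP rank; for that we must actually write T with 2 rank-1 terms.)
Upper bound — finding two terms. Write S_k = T[:,:,k] for the frontal slices: S₀ = [[9, -3], [18, -6]], S₁ = [[10, -3], [16, -6]], S₂ = [[9, -2], [6, -4]].
If T = a₁ ⊗ b₁ ⊗ c₁ + a₂ ⊗ b₂ ⊗ c₂ then each S_k = c₁[k]·a₁b₁ᵀ + c₂[k]·a₂b₂ᵀ. S₀ and S₁ are linearly independent, so a₁b₁ᵀ and a₂b₂ᵀ must span the same plane of matrices: they are the rank-1 matrices of the form x·S₀ + y·S₁.
det(x·S₀ + y·S₁) is −12·xy − 12·y² = (-12)·(y)(x + y), vanishing at (x:y) = (1:0) and (1:-1).
M₁ = S₀ = [[9, -3], [18, -6]] = 3·[1, 2][3, -1]ᵀ and M₂ = S₀ − S₁ = [[-1, 0], [2, 0]] = −[1, -2][1, 0]ᵀ, so take a₁ = [1, 2], b₁ = [3, -1], a₂ = [1, -2], b₂ = [1, 0].
Each slice is an integer combination of E₁ = a₁b₁ᵀ and E₂ = a₂b₂ᵀ: S₀ = 3·E₁, S₁ = 3·E₁ + E₂, S₂ = 2·E₁ + 3·E₂; reading off coefficients, c₁ = [3, 3, 2] and c₂ = [0, 1, 3].
Hence T = [1, 2] ⊗ [3, -1] ⊗ [3, 3, 2] + [1, -2] ⊗ [1, 0] ⊗ [0, 1, 3], so rank(T) ≤ 2.
These bounds meet, so rank(T) = 2.

2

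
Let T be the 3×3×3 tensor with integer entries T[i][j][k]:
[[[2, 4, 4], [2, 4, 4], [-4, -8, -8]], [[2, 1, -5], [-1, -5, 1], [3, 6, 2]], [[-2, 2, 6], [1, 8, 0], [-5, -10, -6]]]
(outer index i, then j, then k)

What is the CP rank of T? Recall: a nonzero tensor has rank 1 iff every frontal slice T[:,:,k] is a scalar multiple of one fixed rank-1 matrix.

3

Lower bound: in the mode-1 unfolding of T (rows indexed by i, columns by (j,k)) the 3×3 minor on rows i ∈ {0, 1, 2}, columns (j,k) ∈ {(0,0), (0,1), (0,2)} is det [[2, 4, 4], [2, 1, -5], [-2, 2, 6]] = 48 ≠ 0, so that unfolding has rank ≥ 3 and hence rank(T) ≥ 3 (CP rank is at least every unfolding rank, though it can be larger).
Upper bound: T is a sum of 3 rank-1 terms, T = [0, 1, -2] (x) [1, 1, 0] (x) [1, -1, 1] + [0, 1, -1] (x) [2, -1, 1] (x) [1, 2, -2] + [2, -1, 2] (x) [1, 1, -2] (x) [1, 2, 2] (written with every a and b primitive with positive leading entry and the scale carried by c; CP decompositions are not unique, and this one is verified by expanding entrywise), so rank(T) ≤ 3.
These bounds meet, so rank(T) = 3.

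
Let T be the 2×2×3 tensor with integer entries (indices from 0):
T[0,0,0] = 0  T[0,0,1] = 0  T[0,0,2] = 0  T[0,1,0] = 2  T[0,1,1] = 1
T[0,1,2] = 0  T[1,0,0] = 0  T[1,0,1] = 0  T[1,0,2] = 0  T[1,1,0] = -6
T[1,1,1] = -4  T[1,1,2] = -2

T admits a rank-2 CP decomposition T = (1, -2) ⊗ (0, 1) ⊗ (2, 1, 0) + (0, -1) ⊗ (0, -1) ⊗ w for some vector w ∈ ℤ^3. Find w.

w = (-2, -2, -2)

Subtract the known terms from T to get the rank-1 residual R = (0, -1) ⊗ (0, -1) ⊗ w, so R[i,j,k] = a[i]·b[j]·w[k]. Pick indices with nonzero a[1]·b[1] = (-1)·(-1) = 1. Only the fibre through (1,1,·) is needed: R[1,1,:] = T[1,1,:] − Σₗ aₗ[1]bₗ[1]cₗ = [-6, -4, -2] − (-2)·(1)·(2, 1, 0) = [-2, -2, -2]. Then w[k] = R[1,1,k] / 1 for each k, giving w = [-2, -2, -2] / 1 = (-2, -2, -2).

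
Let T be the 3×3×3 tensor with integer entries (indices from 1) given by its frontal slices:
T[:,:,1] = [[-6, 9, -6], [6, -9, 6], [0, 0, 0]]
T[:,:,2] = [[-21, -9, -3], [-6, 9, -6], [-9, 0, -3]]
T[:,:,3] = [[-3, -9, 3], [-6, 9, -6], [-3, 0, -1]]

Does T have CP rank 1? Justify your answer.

The mode-3 unfolding of T (rows indexed by k, columns by (i,j) = (1,1), (1,2), (1,3), (2,1), (2,2), (2,3), (3,1), (3,2), (3,3)) is [[-6, 9, -6, 6, -9, 6, 0, 0, 0], [-21, -9, -3, -6, 9, -6, -9, 0, -3], [-3, -9, 3, -6, 9, -6, -3, 0, -1]].
There the 2×2 minor on rows k ∈ {1, 2}, columns (i,j) ∈ {(1,1), (1,2)} is det [[-6, 9], [-21, -9]] = 243 ≠ 0, so this unfolding has rank ≥ 2; CP rank is at least every unfolding rank, so rank(T) ≥ 2.
In particular rank(T) ≥ 2 > 1, so T is not rank-1.

No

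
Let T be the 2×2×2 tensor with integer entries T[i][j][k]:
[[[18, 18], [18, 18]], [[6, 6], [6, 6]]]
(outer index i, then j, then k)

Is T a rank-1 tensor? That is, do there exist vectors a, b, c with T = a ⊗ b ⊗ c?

Yes

If T = a ⊗ b ⊗ c then every fibre of T is a multiple of the corresponding factor, so read the factors off the fibres through the nonzero entry T[0,0,0] = 18.
The mode-1 fibre T[:,0,0] = [18, 6] gives a = [3, 1] (primitive direction); the mode-2 fibre T[0,:,0] = [18, 18] gives b = [1, 1]; then c[k] = T[0,0,k] / (a[0]·b[0]) = [18, 18] / 3 = [6, 6].
Expanding [3, 1] ⊗ [1, 1] ⊗ [6, 6] reproduces all 8 entries of T, so T = [3, 1] ⊗ [1, 1] ⊗ [6, 6] and rank(T) ≤ 1.
Equivalently every frontal slice T[:,:,k] is c[k] times the rank-1 matrix [3, 1] ⊗ [1, 1]. So T has rank 1 (it is nonzero).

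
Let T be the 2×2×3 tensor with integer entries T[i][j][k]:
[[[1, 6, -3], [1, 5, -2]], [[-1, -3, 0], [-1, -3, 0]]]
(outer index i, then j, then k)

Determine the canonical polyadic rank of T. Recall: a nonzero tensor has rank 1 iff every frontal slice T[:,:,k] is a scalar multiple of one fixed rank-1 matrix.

Lower bound: the mode-1 unfolding of T (rows indexed by i, columns by (j,k) = (0,0), (0,1), (0,2), (1,0), (1,1), (1,2)) is [[1, 6, -3, 1, 5, -2], [-1, -3, 0, -1, -3, 0]].
There the 2×2 minor on rows i ∈ {0, 1}, columns (j,k) ∈ {(0,0), (0,1)} is det [[1, 6], [-1, -3]] = 3 ≠ 0, so this unfolding has rank ≥ 2; CP rank is at least every unfolding rank, so rank(T) ≥ 2. (Unfolding ranks only ever bound the CP rank from below — rank(T) can be strictly larger than all of them — so the matching upper bound has to come from an explicit 2-term decomposition.)
Upper bound — finding two terms. Write S_k = T[:,:,k] for the frontal slices: S₀ = [[1, 1], [-1, -1]], S₁ = [[6, 5], [-3, -3]], S₂ = [[-3, -2], [0, 0]].
If T = a₁ ⊗ b₁ ⊗ c₁ + a₂ ⊗ b₂ ⊗ c₂ then each S_k = c₁[k]·a₁b₁ᵀ + c₂[k]·a₂b₂ᵀ. S₀ and S₁ are linearly independent, so a₁b₁ᵀ and a₂b₂ᵀ must span the same plane of matrices: they are the rank-1 matrices of the form x·S₀ + y·S₁.
det(x·S₀ + y·S₁) is −xy − 3·y² = −(x + 3·y)(y), vanishing at (x:y) = (3:-1) and (1:0).
M₁ = 3·S₀ − S₁ = [[-3, -2], [0, 0]] = −[1, 0][3, 2]ᵀ and M₂ = S₀ = [[1, 1], [-1, -1]] = [1, -1][1, 1]ᵀ, so take a₁ = [1, 0], b₁ = [3, 2], a₂ = [1, -1], b₂ = [1, 1].
Each slice is an integer combination of E₁ = a₁b₁ᵀ and E₂ = a₂b₂ᵀ: S₀ = E₂, S₁ = E₁ + 3·E₂, S₂ = −E₁; reading off coefficients, c₁ = [0, 1, -1] and c₂ = [1, 3, 0].
Hence T = [1, 0] ⊗ [3, 2] ⊗ [0, 1, -1] + [1, -1] ⊗ [1, 1] ⊗ [1, 3, 0], so rank(T) ≤ 2.
These bounds meet, so rank(T) = 2.

2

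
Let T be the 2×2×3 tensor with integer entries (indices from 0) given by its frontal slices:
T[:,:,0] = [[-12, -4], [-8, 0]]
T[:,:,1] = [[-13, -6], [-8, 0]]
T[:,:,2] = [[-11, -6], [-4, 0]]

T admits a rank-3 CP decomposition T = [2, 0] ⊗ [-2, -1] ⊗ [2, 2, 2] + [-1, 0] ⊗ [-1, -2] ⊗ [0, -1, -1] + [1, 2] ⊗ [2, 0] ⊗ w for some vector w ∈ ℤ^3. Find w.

Subtract the known terms from T to get the rank-1 residual R = [1, 2] ⊗ [2, 0] ⊗ w, so R[i,j,k] = a[i]·b[j]·w[k]. Pick indices with nonzero a[0]·b[0] = (1)·(2) = 2. Only the fibre through (0,0,·) is needed: R[0,0,:] = T[0,0,:] − Σₗ aₗ[0]bₗ[0]cₗ = [-12, -13, -11] − (2)·(-2)·[2, 2, 2] − (-1)·(-1)·[0, -1, -1] = [-4, -4, -2]. Then w[k] = R[0,0,k] / 2 for each k, giving w = [-4, -4, -2] / 2 = [-2, -2, -1].

w = [-2, -2, -1]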